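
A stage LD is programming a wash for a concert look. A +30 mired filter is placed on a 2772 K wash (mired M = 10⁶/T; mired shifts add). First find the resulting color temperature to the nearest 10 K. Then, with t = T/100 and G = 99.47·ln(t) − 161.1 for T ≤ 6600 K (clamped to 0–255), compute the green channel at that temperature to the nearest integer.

161

M_in = 10⁶/2772 = 360.75; M_out = 360.75 + (+30) = 390.75.
T_out = 10⁶/390.75 = 2559.2 K → 2560 K; t = 25.6.
G = 99.47·ln 25.6 − 161.1 = 99.47·3.2426 − 161.1 = 161.441.
Rounded: 161.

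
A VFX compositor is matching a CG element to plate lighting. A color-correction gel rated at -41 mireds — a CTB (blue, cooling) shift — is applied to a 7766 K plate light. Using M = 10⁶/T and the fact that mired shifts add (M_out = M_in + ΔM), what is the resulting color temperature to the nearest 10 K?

11390 K

M_in = 10⁶/7766 = 128.77 mireds.
M_out = 128.77 + (-41) = 87.77 mireds.
T_out = 10⁶/87.77 = 11393.9 K → 11390 K.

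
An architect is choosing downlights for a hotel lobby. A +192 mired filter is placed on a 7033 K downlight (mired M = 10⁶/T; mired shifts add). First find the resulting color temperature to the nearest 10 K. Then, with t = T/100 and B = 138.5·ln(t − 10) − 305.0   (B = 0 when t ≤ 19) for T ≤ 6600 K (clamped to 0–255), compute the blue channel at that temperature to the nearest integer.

M_in = 10⁶/7033 = 142.19; M_out = 142.19 + (+192) = 334.19.
T_out = 10⁶/334.19 = 2992.3 K → 2990 K; t = 29.9.
B = 138.5·ln(29.9 − 10) − 305.0 = 138.5·ln 19.9 − 305.0 = 138.5·2.9907 − 305.0 = 109.215.
Rounded: 109.

109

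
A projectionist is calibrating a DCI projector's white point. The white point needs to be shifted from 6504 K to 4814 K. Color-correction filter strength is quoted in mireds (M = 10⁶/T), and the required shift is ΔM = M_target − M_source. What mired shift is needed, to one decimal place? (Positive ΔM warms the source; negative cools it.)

+54.0 mireds

M_source = 10⁶/6504 = 153.752; M_target = 10⁶/4814 = 207.727.
ΔM = 207.727 − 153.752 = 53.976 → +54.0 mireds, a warming shift.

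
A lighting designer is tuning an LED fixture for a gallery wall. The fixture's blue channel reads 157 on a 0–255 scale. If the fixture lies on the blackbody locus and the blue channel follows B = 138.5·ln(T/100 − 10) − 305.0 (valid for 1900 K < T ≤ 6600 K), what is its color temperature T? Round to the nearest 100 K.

3800 K

ln(t − 10) = (157 + 305.0) / 138.5 = 3.3357.
t − 10 = e^3.3357 = 28.099, so t = 38.099.
T = 100·t = 3810 K → 3800 K to the nearest 100 K.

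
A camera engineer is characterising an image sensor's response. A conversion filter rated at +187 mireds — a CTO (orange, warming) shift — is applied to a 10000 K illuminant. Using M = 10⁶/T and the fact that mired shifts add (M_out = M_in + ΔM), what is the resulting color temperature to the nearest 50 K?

3500 K

M_in = 10⁶/10000 = 100.00 mireds.
M_out = 100.00 + (+187) = 287.00 mireds.
T_out = 10⁶/287.00 = 3484.3 K → 3500 K.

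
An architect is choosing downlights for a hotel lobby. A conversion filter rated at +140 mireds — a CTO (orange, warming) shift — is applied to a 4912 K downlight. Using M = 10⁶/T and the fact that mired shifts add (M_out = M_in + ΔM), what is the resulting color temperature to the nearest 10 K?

2910 K

M_in = 10⁶/4912 = 203.58 mireds.
M_out = 203.58 + (+140) = 343.58 mireds.
T_out = 10⁶/343.58 = 2910.5 K → 2910 K.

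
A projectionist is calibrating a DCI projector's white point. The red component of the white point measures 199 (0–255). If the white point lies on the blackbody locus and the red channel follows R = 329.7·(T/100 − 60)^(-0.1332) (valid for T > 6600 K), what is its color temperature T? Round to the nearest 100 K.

10400 K

(t − 60)^(-0.1332) = 199/329.7 = 0.60358.
t − 60 = 0.60358^(1/-0.1332) = 0.60358^(-7.508) = 44.273, so t = 104.273.
T = 100·t = 10427 K → 10400 K to the nearest 100 K.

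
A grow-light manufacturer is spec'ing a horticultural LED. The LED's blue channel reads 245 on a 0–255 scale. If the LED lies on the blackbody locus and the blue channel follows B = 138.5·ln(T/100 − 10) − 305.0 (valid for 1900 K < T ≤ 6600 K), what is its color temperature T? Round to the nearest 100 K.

6300 K

ln(t − 10) = (245 + 305.0) / 138.5 = 3.9711.
t − 10 = e^3.9711 = 53.044, so t = 63.044.
T = 100·t = 6304 K → 6300 K to the nearest 100 K.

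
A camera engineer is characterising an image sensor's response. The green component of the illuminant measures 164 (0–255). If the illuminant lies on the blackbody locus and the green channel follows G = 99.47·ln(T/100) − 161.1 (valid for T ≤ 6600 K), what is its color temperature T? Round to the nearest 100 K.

ln t = (164 + 161.1) / 99.47 = 3.2683.
t = e^3.2683 = 26.267.
T = 100·t = 2627 K → 2600 K to the nearest 100 K.

2600 K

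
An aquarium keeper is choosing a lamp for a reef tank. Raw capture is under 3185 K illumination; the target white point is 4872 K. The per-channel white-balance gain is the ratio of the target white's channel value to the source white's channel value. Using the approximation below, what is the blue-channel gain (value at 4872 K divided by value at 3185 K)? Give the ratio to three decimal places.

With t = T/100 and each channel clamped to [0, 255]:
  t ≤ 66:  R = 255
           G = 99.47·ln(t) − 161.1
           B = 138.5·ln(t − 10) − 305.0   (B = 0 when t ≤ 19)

At 3185 K (t = 31.85):
  B = 138.5·ln(31.85 − 10) − 305.0 = 138.5·ln 21.85 − 305.0 = 138.5·3.0842 − 305.0 = 122.162.
At 4872 K (t = 48.72):
  B = 138.5·ln(48.72 − 10) − 305.0 = 138.5·ln 38.72 − 305.0 = 138.5·3.6564 − 305.0 = 201.405.
Gain = 201.405 / 122.162 = 1.6487 → 1.649.

1.649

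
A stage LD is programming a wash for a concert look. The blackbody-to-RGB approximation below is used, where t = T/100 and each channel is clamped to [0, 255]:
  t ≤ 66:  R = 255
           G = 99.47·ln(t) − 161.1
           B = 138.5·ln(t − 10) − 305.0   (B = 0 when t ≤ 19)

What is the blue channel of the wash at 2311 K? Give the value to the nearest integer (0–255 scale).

51

t = 2311/100 = 23.11; the t ≤ 66 branch applies.
B = 138.5·ln(23.11 − 10) − 305.0 = 138.5·ln 13.11 − 305.0 = 138.5·2.5734 − 305.0 = 51.412.
Rounded: 51.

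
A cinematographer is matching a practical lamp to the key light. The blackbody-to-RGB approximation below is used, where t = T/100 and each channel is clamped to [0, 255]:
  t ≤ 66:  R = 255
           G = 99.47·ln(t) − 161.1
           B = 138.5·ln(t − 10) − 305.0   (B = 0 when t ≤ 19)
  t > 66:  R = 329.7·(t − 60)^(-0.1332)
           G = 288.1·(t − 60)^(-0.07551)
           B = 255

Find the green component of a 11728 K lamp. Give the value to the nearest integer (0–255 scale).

212

t = 11728/100 = 117.28; the t > 66 branch applies.
G = 288.1·(117.28 − 60)^(-0.07551) = 288.1·57.28^(-0.07551) = 288.1·0.73664 = 212.225.
Rounded: 212.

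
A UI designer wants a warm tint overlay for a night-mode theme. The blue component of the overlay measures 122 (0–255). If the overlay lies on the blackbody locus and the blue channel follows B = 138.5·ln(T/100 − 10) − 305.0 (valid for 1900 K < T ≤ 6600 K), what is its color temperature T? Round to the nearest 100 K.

3200 K

ln(t − 10) = (122 + 305.0) / 138.5 = 3.0830.
t − 10 = e^3.0830 = 21.824, so t = 31.824.
T = 100·t = 3182 K → 3200 K to the nearest 100 K.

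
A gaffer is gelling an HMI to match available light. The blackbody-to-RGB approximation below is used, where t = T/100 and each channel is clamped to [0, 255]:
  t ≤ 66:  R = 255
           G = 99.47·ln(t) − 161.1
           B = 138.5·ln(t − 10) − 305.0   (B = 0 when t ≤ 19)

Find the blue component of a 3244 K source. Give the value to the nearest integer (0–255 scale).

t = 3244/100 = 32.44; the t ≤ 66 branch applies.
B = 138.5·ln(32.44 − 10) − 305.0 = 138.5·ln 22.44 − 305.0 = 138.5·3.1108 − 305.0 = 125.852.
Rounded: 126.

126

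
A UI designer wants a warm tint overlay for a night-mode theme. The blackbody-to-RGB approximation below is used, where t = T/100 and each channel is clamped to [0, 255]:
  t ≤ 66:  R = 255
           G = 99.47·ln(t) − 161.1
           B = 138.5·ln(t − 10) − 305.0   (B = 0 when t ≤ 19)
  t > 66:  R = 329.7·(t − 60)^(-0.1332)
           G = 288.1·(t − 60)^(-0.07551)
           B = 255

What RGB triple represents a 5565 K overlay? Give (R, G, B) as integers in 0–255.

t = 5565/100 = 55.65; the t ≤ 66 branch applies.
R = 255 by definition for t ≤ 66.
G = 99.47·ln 55.65 − 161.1 = 99.47·4.0191 − 161.1 = 238.678.
B = 138.5·ln(55.65 − 10) − 305.0 = 138.5·ln 45.65 − 305.0 = 138.5·3.8210 − 305.0 = 224.209.
Rounded: (255, 239, 224).

(255, 239, 224)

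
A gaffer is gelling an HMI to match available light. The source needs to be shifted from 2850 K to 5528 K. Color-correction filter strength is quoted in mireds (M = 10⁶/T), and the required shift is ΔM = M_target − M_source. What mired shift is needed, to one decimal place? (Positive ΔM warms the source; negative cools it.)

-170.0 mireds

M_source = 10⁶/2850 = 350.877; M_target = 10⁶/5528 = 180.897.
ΔM = 180.897 − 350.877 = -169.980 → -170.0 mireds, a cooling shift.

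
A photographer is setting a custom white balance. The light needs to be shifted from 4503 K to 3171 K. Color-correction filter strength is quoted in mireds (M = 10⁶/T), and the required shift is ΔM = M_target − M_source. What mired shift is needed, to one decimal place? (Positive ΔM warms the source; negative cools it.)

M_source = 10⁶/4503 = 222.074; M_target = 10⁶/3171 = 315.358.
ΔM = 315.358 − 222.074 = 93.284 → +93.3 mireds, a warming shift.

+93.3 mireds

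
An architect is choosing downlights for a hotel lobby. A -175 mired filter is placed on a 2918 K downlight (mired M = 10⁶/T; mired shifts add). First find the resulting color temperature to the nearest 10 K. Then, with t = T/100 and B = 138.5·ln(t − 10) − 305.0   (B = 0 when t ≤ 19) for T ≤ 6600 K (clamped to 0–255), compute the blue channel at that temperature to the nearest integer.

M_in = 10⁶/2918 = 342.70; M_out = 342.70 + (-175) = 167.70.
T_out = 10⁶/167.70 = 5963.0 K → 5960 K; t = 59.6.
B = 138.5·ln(59.6 − 10) − 305.0 = 138.5·ln 49.6 − 305.0 = 138.5·3.9040 − 305.0 = 235.703.
Rounded: 236.

236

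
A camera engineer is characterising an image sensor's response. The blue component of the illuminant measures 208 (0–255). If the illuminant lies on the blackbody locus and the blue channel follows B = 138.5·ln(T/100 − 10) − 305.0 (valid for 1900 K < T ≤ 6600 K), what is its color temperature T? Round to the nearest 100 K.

5100 K

ln(t − 10) = (208 + 305.0) / 138.5 = 3.7040.
t − 10 = e^3.7040 = 40.608, so t = 50.608.
T = 100·t = 5061 K → 5100 K to the nearest 100 K.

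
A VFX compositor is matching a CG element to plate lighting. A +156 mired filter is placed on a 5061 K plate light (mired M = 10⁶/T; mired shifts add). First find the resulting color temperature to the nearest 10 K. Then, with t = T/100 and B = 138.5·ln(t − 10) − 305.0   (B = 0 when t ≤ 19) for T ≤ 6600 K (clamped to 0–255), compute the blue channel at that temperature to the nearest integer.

M_in = 10⁶/5061 = 197.59; M_out = 197.59 + (+156) = 353.59.
T_out = 10⁶/353.59 = 2828.1 K → 2830 K; t = 28.3.
B = 138.5·ln(28.3 − 10) − 305.0 = 138.5·ln 18.3 − 305.0 = 138.5·2.9069 − 305.0 = 97.606.
Rounded: 98.

98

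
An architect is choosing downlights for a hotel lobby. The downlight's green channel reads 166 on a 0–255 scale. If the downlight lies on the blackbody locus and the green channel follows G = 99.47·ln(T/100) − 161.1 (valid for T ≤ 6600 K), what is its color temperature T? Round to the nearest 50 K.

ln t = (166 + 161.1) / 99.47 = 3.2884.
t = e^3.2884 = 26.801.
T = 100·t = 2680 K → 2700 K to the nearest 50 K.

2700 K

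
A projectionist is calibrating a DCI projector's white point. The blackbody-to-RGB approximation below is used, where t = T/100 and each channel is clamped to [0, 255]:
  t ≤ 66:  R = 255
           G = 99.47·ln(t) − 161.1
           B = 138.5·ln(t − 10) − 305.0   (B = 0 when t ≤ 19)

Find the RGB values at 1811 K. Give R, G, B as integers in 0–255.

R=255, G=127, B=0

t = 1811/100 = 18.11; the t ≤ 66 branch applies.
R = 255 by definition for t ≤ 66.
G = 99.47·ln 18.11 − 161.1 = 99.47·2.8965 − 161.1 = 127.011.
t = 18.11 ≤ 19, so B = 0.
Rounded: (255, 127, 0).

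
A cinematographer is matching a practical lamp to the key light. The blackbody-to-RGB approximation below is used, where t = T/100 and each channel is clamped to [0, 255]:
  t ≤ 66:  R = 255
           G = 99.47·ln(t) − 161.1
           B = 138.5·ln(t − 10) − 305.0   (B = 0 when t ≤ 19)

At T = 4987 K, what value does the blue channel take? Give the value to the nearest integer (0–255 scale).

205

t = 4987/100 = 49.87; the t ≤ 66 branch applies.
B = 138.5·ln(49.87 − 10) − 305.0 = 138.5·ln 39.87 − 305.0 = 138.5·3.6856 − 305.0 = 205.459.
Rounded: 205.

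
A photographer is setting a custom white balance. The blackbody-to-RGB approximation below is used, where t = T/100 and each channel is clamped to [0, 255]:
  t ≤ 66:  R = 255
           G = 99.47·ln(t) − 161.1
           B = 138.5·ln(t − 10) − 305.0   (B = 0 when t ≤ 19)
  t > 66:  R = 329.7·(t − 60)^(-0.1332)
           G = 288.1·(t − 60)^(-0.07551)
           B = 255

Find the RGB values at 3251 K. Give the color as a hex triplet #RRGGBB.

t = 3251/100 = 32.51; the t ≤ 66 branch applies.
R = 255 by definition for t ≤ 66.
G = 99.47·ln 32.51 − 161.1 = 99.47·3.4815 − 161.1 = 185.210.
B = 138.5·ln(32.51 − 10) − 305.0 = 138.5·ln 22.51 − 305.0 = 138.5·3.1140 − 305.0 = 126.283.
Rounded: (255, 185, 126).
In hex: #FFB97E.

#FFB97E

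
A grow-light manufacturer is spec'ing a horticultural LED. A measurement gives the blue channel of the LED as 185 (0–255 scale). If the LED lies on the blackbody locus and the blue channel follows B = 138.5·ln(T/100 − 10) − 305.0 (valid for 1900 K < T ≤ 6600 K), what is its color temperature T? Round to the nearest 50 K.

ln(t − 10) = (185 + 305.0) / 138.5 = 3.5379.
t − 10 = e^3.5379 = 34.395, so t = 44.395.
T = 100·t = 4439 K → 4450 K to the nearest 50 K.

4450 K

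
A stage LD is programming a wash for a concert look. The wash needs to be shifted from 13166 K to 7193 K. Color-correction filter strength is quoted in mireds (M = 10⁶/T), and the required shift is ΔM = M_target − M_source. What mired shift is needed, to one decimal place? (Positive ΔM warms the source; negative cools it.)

+63.1 mireds

M_source = 10⁶/13166 = 75.953; M_target = 10⁶/7193 = 139.024.
ΔM = 139.024 − 75.953 = 63.071 → +63.1 mireds, a warming shift.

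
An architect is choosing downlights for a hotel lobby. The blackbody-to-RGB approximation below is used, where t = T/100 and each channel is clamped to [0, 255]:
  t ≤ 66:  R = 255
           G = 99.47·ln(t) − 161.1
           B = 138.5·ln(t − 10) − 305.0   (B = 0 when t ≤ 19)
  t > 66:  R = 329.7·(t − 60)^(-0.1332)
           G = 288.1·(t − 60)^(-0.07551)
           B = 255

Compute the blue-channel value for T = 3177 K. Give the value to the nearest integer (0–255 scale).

122

t = 3177/100 = 31.77; the t ≤ 66 branch applies.
B = 138.5·ln(31.77 − 10) − 305.0 = 138.5·ln 21.77 − 305.0 = 138.5·3.0805 − 305.0 = 121.654.
Rounded: 122.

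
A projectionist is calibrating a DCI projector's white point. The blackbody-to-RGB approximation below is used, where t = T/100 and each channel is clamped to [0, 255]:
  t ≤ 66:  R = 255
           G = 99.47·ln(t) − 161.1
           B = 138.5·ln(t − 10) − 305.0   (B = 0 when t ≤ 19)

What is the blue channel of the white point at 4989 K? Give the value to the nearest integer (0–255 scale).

t = 4989/100 = 49.89; the t ≤ 66 branch applies.
B = 138.5·ln(49.89 − 10) − 305.0 = 138.5·ln 39.89 − 305.0 = 138.5·3.6861 − 305.0 = 205.528.
Rounded: 206.

206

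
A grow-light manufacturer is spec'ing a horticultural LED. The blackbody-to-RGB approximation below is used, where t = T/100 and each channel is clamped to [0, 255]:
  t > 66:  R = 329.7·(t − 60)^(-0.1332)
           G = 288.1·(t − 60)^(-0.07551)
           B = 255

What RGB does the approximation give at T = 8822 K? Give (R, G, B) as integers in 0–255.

(211, 224, 255)

t = 8822/100 = 88.22; the t > 66 branch applies.
R = 329.7·(88.22 − 60)^(-0.1332) = 329.7·28.22^(-0.1332) = 329.7·0.64089 = 211.303.
G = 288.1·(88.22 − 60)^(-0.07551) = 288.1·28.22^(-0.07551) = 288.1·0.77708 = 223.878.
B = 255 by definition for t > 66.
Rounded: (211, 224, 255).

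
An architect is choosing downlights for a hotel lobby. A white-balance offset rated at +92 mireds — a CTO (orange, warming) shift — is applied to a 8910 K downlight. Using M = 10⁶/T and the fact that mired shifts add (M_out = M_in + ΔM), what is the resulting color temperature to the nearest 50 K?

M_in = 10⁶/8910 = 112.23 mireds.
M_out = 112.23 + (+92) = 204.23 mireds.
T_out = 10⁶/204.23 = 4896.4 K → 4900 K.

4900 K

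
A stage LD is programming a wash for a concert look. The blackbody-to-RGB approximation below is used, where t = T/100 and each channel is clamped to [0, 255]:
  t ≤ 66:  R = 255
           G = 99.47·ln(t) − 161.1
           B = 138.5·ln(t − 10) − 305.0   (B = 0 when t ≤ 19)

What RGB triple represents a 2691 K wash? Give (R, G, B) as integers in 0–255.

(255, 166, 87)

t = 2691/100 = 26.91; the t ≤ 66 branch applies.
R = 255 by definition for t ≤ 66.
G = 99.47·ln 26.91 − 161.1 = 99.47·3.2925 − 161.1 = 166.405.
B = 138.5·ln(26.91 − 10) − 305.0 = 138.5·ln 16.91 − 305.0 = 138.5·2.8279 − 305.0 = 86.665.
Rounded: (255, 166, 87).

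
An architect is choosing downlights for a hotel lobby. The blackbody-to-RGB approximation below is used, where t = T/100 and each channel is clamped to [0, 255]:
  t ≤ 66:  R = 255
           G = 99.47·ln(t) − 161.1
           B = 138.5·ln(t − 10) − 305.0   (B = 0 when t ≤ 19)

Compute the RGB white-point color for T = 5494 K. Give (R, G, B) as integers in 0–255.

t = 5494/100 = 54.94; the t ≤ 66 branch applies.
R = 255 by definition for t ≤ 66.
G = 99.47·ln 54.94 − 161.1 = 99.47·4.0062 − 161.1 = 237.401.
B = 138.5·ln(54.94 − 10) − 305.0 = 138.5·ln 44.94 − 305.0 = 138.5·3.8053 − 305.0 = 222.038.
Rounded: (255, 237, 222).

(255, 237, 222)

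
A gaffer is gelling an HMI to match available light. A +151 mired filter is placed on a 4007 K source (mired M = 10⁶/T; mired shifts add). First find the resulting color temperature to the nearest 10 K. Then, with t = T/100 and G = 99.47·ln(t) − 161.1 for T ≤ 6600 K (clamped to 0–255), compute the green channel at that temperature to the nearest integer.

M_in = 10⁶/4007 = 249.56; M_out = 249.56 + (+151) = 400.56.
T_out = 10⁶/400.56 = 2496.5 K → 2500 K; t = 25.
G = 99.47·ln 25 − 161.1 = 99.47·3.2189 − 161.1 = 159.082.
Rounded: 159.

159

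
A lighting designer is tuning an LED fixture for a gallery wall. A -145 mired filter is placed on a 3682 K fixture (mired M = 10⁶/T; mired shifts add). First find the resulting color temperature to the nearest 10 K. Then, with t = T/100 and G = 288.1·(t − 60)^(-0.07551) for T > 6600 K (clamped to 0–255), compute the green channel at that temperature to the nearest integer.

231

M_in = 10⁶/3682 = 271.59; M_out = 271.59 + (-145) = 126.59.
T_out = 10⁶/126.59 = 7899.4 K → 7900 K; t = 79.
G = 288.1·(79 − 60)^(-0.07551) = 288.1·19^(-0.07551) = 288.1·0.80065 = 230.667.
Rounded: 231.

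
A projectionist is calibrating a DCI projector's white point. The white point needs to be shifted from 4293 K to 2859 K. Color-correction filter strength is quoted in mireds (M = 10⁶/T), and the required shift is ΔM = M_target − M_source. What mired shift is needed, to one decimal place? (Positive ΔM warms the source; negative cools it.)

M_source = 10⁶/4293 = 232.937; M_target = 10⁶/2859 = 349.773.
ΔM = 349.773 − 232.937 = 116.835 → +116.8 mireds, a warming shift.

+116.8 mireds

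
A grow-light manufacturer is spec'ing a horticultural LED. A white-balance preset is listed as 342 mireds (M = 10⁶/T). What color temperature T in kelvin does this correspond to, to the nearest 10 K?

T = 10⁶ / 342 = 2923.98 K → 2920 K.

2920 K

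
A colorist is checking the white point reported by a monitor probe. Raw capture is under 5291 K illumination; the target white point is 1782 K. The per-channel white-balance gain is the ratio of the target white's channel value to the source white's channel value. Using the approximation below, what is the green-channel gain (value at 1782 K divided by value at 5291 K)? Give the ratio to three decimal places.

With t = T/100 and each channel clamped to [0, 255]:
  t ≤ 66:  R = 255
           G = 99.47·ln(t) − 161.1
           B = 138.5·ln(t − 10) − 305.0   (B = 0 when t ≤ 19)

At 5291 K (t = 52.91):
  G = 99.47·ln 52.91 − 161.1 = 99.47·3.9686 − 161.1 = 233.656.
At 1782 K (t = 17.82):
  G = 99.47·ln 17.82 − 161.1 = 99.47·2.8803 − 161.1 = 125.406.
Gain = 125.406 / 233.656 = 0.5367 → 0.537.

0.537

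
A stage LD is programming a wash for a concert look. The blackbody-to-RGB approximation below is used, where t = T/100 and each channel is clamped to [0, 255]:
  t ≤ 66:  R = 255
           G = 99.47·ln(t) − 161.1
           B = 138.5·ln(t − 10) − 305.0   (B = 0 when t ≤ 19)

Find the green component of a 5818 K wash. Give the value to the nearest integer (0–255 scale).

t = 5818/100 = 58.18; the t ≤ 66 branch applies.
G = 99.47·ln 58.18 − 161.1 = 99.47·4.0635 − 161.1 = 243.100.
Rounded: 243.

243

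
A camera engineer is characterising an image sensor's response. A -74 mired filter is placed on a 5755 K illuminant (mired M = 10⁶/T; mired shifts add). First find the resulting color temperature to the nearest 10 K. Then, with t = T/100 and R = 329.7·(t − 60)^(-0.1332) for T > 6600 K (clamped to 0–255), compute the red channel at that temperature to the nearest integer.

202

M_in = 10⁶/5755 = 173.76; M_out = 173.76 + (-74) = 99.76.
T_out = 10⁶/99.76 = 10023.9 K → 10020 K; t = 100.2.
R = 329.7·(100.2 − 60)^(-0.1332) = 329.7·40.2^(-0.1332) = 329.7·0.61139 = 201.575.
Rounded: 202.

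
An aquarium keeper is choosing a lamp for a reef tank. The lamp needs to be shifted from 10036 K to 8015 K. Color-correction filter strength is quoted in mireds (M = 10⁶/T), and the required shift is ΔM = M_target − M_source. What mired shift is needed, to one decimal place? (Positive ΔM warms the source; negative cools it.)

M_source = 10⁶/10036 = 99.641; M_target = 10⁶/8015 = 124.766.
ΔM = 124.766 − 99.641 = 25.125 → +25.1 mireds, a warming shift.

+25.1 mireds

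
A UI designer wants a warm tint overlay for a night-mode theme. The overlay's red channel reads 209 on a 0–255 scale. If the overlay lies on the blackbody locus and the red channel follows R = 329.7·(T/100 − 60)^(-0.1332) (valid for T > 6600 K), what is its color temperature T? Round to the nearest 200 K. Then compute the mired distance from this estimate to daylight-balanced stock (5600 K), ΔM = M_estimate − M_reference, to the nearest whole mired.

-67 mireds

(t − 60)^(-0.1332) = 209/329.7 = 0.63391.
t − 60 = 0.63391^(1/-0.1332) = 0.63391^(-7.508) = 30.639, so t = 90.639.
T = 100·t = 9064 K → 9000 K to the nearest 200 K.
M_estimate = 10⁶/9000 = 111.11; M_reference = 10⁶/5600 = 178.57.
ΔM = 111.11 − 178.57 = -67.46 → -67 mireds.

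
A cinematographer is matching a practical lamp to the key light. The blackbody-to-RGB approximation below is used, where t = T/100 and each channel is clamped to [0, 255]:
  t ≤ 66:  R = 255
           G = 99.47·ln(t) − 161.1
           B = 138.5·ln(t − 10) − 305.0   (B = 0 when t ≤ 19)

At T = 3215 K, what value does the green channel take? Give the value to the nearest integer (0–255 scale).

t = 3215/100 = 32.15; the t ≤ 66 branch applies.
G = 99.47·ln 32.15 − 161.1 = 99.47·3.4704 − 161.1 = 184.102.
Rounded: 184.

184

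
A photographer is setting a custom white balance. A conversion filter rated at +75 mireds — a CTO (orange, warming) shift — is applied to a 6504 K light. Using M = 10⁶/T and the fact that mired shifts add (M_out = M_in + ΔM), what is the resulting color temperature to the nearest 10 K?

M_in = 10⁶/6504 = 153.75 mireds.
M_out = 153.75 + (+75) = 228.75 mireds.
T_out = 10⁶/228.75 = 4371.6 K → 4370 K.

4370 K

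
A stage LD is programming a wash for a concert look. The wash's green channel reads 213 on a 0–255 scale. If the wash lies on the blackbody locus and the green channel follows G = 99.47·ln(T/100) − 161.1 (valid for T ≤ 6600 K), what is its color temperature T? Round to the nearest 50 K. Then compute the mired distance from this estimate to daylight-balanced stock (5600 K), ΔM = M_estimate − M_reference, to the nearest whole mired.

+54 mireds

ln t = (213 + 161.1) / 99.47 = 3.7609.
t = e^3.7609 = 42.989.
T = 100·t = 4299 K → 4300 K to the nearest 50 K.
M_estimate = 10⁶/4300 = 232.56; M_reference = 10⁶/5600 = 178.57.
ΔM = 232.56 − 178.57 = 53.99 → +54 mireds.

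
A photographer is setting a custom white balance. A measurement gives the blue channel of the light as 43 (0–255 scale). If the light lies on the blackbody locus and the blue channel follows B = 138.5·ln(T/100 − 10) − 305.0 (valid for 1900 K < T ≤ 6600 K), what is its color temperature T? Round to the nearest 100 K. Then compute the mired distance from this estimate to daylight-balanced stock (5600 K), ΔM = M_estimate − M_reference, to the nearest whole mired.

ln(t − 10) = (43 + 305.0) / 138.5 = 2.5126.
t − 10 = e^2.5126 = 12.337, so t = 22.337.
T = 100·t = 2234 K → 2200 K to the nearest 100 K.
M_estimate = 10⁶/2200 = 454.55; M_reference = 10⁶/5600 = 178.57.
ΔM = 454.55 − 178.57 = 275.97 → +276 mireds.

+276 mireds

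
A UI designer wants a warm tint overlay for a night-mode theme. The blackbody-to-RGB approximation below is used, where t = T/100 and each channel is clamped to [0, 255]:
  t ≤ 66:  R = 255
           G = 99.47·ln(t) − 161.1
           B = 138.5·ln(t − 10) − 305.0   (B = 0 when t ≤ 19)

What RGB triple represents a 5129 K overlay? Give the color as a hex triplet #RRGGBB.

t = 5129/100 = 51.29; the t ≤ 66 branch applies.
R = 255 by definition for t ≤ 66.
G = 99.47·ln 51.29 − 161.1 = 99.47·3.9375 − 161.1 = 230.563.
B = 138.5·ln(51.29 − 10) − 305.0 = 138.5·ln 41.29 − 305.0 = 138.5·3.7206 − 305.0 = 210.306.
Rounded: (255, 231, 210).
In hex: #FFE7D2.

#FFE7D2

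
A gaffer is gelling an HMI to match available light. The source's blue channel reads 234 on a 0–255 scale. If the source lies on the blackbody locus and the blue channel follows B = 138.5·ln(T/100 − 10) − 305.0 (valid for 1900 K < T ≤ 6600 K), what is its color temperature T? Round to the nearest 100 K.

5900 K

ln(t − 10) = (234 + 305.0) / 138.5 = 3.8917.
t − 10 = e^3.8917 = 48.994, so t = 58.994.
T = 100·t = 5899 K → 5900 K to the nearest 100 K.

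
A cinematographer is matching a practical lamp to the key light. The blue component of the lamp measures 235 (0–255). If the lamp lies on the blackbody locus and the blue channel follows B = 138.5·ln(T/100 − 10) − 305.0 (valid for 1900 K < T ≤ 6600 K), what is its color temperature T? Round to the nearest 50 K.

ln(t − 10) = (235 + 305.0) / 138.5 = 3.8989.
t − 10 = e^3.8989 = 49.349, so t = 59.349.
T = 100·t = 5935 K → 5950 K to the nearest 50 K.

5950 K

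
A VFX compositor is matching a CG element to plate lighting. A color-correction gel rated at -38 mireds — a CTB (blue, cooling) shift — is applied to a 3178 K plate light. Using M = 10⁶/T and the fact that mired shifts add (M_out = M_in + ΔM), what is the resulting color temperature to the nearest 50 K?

M_in = 10⁶/3178 = 314.66 mireds.
M_out = 314.66 + (-38) = 276.66 mireds.
T_out = 10⁶/276.66 = 3614.5 K → 3600 K.

3600 K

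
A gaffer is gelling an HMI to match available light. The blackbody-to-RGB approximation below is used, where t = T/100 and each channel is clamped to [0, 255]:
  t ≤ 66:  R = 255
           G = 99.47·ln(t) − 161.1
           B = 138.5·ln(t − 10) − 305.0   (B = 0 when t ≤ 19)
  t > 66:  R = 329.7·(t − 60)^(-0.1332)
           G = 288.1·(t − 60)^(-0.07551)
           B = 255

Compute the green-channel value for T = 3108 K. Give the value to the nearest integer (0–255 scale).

t = 3108/100 = 31.08; the t ≤ 66 branch applies.
G = 99.47·ln 31.08 − 161.1 = 99.47·3.4366 − 161.1 = 180.735.
Rounded: 181.

181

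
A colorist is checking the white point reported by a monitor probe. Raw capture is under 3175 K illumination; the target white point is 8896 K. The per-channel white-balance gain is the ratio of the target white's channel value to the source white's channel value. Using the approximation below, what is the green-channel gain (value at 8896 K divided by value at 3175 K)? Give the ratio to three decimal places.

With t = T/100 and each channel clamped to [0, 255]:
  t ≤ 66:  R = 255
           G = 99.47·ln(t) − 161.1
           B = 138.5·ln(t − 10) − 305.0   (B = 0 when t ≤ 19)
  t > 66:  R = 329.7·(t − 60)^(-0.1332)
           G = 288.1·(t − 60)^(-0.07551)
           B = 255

At 3175 K (t = 31.75):
  G = 99.47·ln 31.75 − 161.1 = 99.47·3.4579 − 161.1 = 182.857.
At 8896 K (t = 88.96):
  G = 288.1·(88.96 − 60)^(-0.07551) = 288.1·28.96^(-0.07551) = 288.1·0.77557 = 223.441.
Gain = 223.441 / 182.857 = 1.2219 → 1.222.

1.222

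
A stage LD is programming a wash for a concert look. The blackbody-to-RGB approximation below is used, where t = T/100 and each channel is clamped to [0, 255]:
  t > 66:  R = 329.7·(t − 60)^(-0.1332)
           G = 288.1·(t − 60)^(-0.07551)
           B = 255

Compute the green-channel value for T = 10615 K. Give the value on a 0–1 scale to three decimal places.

t = 10615/100 = 106.15; the t > 66 branch applies.
G = 288.1·(106.15 − 60)^(-0.07551) = 288.1·46.15^(-0.07551) = 288.1·0.74875 = 215.716.
On a 0–1 scale: 215.716/255 = 0.8459 → 0.846.

0.846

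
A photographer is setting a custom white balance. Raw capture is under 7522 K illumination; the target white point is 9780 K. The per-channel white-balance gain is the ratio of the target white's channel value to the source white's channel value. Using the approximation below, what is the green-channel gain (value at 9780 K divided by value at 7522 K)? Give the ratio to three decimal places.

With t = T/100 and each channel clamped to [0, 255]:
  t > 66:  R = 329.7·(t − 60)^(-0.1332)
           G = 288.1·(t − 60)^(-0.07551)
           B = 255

0.934

At 7522 K (t = 75.22):
  G = 288.1·(75.22 − 60)^(-0.07551) = 288.1·15.22^(-0.07551) = 288.1·0.81417 = 234.563.
At 9780 K (t = 97.8):
  G = 288.1·(97.8 − 60)^(-0.07551) = 288.1·37.8^(-0.07551) = 288.1·0.76012 = 218.991.
Gain = 218.991 / 234.563 = 0.9336 → 0.934.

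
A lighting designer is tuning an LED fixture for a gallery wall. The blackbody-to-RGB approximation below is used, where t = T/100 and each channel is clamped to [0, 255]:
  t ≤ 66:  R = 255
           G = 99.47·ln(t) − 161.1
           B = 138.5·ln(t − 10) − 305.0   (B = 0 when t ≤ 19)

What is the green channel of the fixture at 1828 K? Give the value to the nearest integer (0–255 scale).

128

t = 1828/100 = 18.28; the t ≤ 66 branch applies.
G = 99.47·ln 18.28 − 161.1 = 99.47·2.9058 − 161.1 = 127.941.
Rounded: 128.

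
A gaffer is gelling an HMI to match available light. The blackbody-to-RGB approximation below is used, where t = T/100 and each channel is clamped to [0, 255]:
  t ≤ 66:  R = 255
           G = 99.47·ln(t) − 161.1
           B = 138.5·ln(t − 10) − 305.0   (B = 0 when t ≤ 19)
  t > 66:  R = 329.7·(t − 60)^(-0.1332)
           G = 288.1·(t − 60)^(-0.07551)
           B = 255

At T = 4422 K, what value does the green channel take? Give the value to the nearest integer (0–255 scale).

t = 4422/100 = 44.22; the t ≤ 66 branch applies.
G = 99.47·ln 44.22 − 161.1 = 99.47·3.7892 − 161.1 = 215.809.
Rounded: 216.

216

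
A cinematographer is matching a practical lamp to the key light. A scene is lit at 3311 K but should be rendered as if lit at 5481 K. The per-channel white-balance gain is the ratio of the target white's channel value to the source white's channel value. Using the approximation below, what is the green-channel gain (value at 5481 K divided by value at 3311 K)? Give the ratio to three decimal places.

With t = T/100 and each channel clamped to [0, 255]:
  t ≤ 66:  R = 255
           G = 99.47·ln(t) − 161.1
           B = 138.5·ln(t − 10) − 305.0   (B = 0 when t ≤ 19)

1.268

At 3311 K (t = 33.11):
  G = 99.47·ln 33.11 − 161.1 = 99.47·3.4998 − 161.1 = 187.029.
At 5481 K (t = 54.81):
  G = 99.47·ln 54.81 − 161.1 = 99.47·4.0039 − 161.1 = 237.165.
Gain = 237.165 / 187.029 = 1.2681 → 1.268.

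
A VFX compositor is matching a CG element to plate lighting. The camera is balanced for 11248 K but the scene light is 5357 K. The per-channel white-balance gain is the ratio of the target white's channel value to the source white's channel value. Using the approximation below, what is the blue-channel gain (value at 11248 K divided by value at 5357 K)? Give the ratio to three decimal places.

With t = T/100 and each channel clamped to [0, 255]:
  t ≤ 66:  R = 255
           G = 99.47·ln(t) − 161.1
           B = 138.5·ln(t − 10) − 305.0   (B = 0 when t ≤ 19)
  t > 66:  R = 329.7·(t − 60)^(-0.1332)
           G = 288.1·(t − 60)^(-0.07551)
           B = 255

At 5357 K (t = 53.57):
  B = 138.5·ln(53.57 − 10) − 305.0 = 138.5·ln 43.57 − 305.0 = 138.5·3.7744 − 305.0 = 217.750.
At 11248 K (t = 112.48):
  B = 255 by definition for t > 66.
Gain = 255.000 / 217.750 = 1.1711 → 1.171.

1.171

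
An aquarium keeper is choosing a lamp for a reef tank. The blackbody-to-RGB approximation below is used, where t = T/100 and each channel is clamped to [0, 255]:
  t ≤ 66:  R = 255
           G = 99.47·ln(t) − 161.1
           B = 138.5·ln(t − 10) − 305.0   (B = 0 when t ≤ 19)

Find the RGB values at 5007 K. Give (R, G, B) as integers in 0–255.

t = 5007/100 = 50.07; the t ≤ 66 branch applies.
R = 255 by definition for t ≤ 66.
G = 99.47·ln 50.07 − 161.1 = 99.47·3.9134 − 161.1 = 228.168.
B = 138.5·ln(50.07 − 10) − 305.0 = 138.5·ln 40.07 − 305.0 = 138.5·3.6906 − 305.0 = 206.152.
Rounded: (255, 228, 206).

(255, 228, 206)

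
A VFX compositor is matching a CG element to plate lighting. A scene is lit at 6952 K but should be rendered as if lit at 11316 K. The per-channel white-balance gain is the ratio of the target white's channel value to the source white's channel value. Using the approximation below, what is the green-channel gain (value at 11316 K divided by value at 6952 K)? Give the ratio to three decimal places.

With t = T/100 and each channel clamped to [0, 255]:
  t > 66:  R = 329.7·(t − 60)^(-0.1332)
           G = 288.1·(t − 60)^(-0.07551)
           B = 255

0.878

At 6952 K (t = 69.52):
  G = 288.1·(69.52 − 60)^(-0.07551) = 288.1·9.52^(-0.07551) = 288.1·0.84354 = 243.022.
At 11316 K (t = 113.16):
  G = 288.1·(113.16 − 60)^(-0.07551) = 288.1·53.16^(-0.07551) = 288.1·0.74080 = 213.425.
Gain = 213.425 / 243.022 = 0.8782 → 0.878.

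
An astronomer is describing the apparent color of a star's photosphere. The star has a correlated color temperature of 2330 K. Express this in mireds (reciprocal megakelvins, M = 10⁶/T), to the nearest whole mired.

429 mireds

M = 10⁶ / 2330 = 429.185 → 429 mireds.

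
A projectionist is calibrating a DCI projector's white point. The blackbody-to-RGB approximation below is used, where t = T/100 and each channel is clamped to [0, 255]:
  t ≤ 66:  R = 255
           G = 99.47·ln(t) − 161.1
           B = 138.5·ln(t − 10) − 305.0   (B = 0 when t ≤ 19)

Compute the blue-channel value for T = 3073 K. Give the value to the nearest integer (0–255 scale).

115

t = 3073/100 = 30.73; the t ≤ 66 branch applies.
B = 138.5·ln(30.73 − 10) − 305.0 = 138.5·ln 20.73 − 305.0 = 138.5·3.0316 − 305.0 = 114.874.
Rounded: 115.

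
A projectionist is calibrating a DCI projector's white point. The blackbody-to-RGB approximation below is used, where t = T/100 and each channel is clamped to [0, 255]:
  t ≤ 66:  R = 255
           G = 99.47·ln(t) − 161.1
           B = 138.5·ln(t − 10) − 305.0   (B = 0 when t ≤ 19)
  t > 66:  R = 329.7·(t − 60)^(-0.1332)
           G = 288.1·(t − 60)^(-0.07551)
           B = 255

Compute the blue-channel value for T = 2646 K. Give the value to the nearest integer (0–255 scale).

t = 2646/100 = 26.46; the t ≤ 66 branch applies.
B = 138.5·ln(26.46 − 10) − 305.0 = 138.5·ln 16.46 − 305.0 = 138.5·2.8009 − 305.0 = 82.929.
Rounded: 83.

83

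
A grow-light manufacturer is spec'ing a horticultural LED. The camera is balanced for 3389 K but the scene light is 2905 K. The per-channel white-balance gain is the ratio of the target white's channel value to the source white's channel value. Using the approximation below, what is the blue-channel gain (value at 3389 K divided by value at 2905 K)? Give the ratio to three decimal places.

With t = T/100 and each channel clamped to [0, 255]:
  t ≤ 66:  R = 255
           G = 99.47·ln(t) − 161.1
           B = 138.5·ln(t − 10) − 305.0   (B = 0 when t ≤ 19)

At 2905 K (t = 29.05):
  B = 138.5·ln(29.05 − 10) − 305.0 = 138.5·ln 19.05 − 305.0 = 138.5·2.9471 − 305.0 = 103.169.
At 3389 K (t = 33.89):
  B = 138.5·ln(33.89 − 10) − 305.0 = 138.5·ln 23.89 − 305.0 = 138.5·3.1735 − 305.0 = 134.524.
Gain = 134.524 / 103.169 = 1.3039 → 1.304.

1.304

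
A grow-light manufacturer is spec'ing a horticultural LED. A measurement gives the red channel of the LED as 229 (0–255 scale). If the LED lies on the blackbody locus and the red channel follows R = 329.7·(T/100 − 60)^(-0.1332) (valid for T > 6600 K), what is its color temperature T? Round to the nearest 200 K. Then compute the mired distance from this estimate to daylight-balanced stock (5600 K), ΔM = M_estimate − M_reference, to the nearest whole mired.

-47 mireds

(t − 60)^(-0.1332) = 229/329.7 = 0.69457.
t − 60 = 0.69457^(1/-0.1332) = 0.69457^(-7.508) = 15.428, so t = 75.428.
T = 100·t = 7543 K → 7600 K to the nearest 200 K.
M_estimate = 10⁶/7600 = 131.58; M_reference = 10⁶/5600 = 178.57.
ΔM = 131.58 − 178.57 = -46.99 → -47 mireds.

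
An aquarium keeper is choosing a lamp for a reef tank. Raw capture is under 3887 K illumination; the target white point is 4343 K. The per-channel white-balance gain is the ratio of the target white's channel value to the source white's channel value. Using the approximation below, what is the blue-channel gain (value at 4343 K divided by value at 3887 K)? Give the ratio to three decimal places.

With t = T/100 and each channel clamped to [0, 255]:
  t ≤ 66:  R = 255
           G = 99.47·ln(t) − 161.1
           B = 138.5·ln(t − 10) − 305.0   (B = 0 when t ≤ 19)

1.126

At 3887 K (t = 38.87):
  B = 138.5·ln(38.87 − 10) − 305.0 = 138.5·ln 28.87 − 305.0 = 138.5·3.3628 − 305.0 = 160.748.
At 4343 K (t = 43.43):
  B = 138.5·ln(43.43 − 10) − 305.0 = 138.5·ln 33.43 − 305.0 = 138.5·3.5095 − 305.0 = 181.059.
Gain = 181.059 / 160.748 = 1.1264 → 1.126.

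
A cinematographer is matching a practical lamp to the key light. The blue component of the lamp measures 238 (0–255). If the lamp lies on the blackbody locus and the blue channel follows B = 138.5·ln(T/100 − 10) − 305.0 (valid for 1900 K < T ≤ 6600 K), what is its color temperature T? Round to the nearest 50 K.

6050 K

ln(t − 10) = (238 + 305.0) / 138.5 = 3.9206.
t − 10 = e^3.9206 = 50.430, so t = 60.430.
T = 100·t = 6043 K → 6050 K to the nearest 50 K.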